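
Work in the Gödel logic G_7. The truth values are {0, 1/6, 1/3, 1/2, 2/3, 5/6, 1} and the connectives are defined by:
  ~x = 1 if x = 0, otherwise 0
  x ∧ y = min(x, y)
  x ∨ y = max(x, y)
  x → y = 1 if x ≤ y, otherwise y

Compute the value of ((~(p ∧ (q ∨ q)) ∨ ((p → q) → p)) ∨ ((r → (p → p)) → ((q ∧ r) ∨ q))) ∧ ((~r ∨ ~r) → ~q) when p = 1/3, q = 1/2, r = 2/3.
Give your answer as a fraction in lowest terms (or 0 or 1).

1/2

q ∨ q = 1/2 ∨ 1/2 = 1/2
p ∧ (q ∨ q) = 1/3 ∧ 1/2 = 1/3
~(p ∧ (q ∨ q)) = ~1/3 = 0
p → q = 1/3 → 1/2 = 1
(p → q) → p = 1 → 1/3 = 1/3
~(p ∧ (q ∨ q)) ∨ ((p → q) → p) = 0 ∨ 1/3 = 1/3
p → p = 1/3 → 1/3 = 1
r → (p → p) = 2/3 → 1 = 1
q ∧ r = 1/2 ∧ 2/3 = 1/2
(q ∧ r) ∨ q = 1/2 ∨ 1/2 = 1/2
(r → (p → p)) → ((q ∧ r) ∨ q) = 1 → 1/2 = 1/2
(~(p ∧ (q ∨ q)) ∨ ((p → q) → p)) ∨ ((r → (p → p)) → ((q ∧ r) ∨ q)) = 1/3 ∨ 1/2 = 1/2
~r = ~2/3 = 0
~r = ~2/3 = 0
~r ∨ ~r = 0 ∨ 0 = 0
~q = ~1/2 = 0
(~r ∨ ~r) → ~q = 0 → 0 = 1
((~(p ∧ (q ∨ q)) ∨ ((p → q) → p)) ∨ ((r → (p → p)) → ((q ∧ r) ∨ q))) ∧ ((~r ∨ ~r) → ~q) = 1/2 ∧ 1 = 1/2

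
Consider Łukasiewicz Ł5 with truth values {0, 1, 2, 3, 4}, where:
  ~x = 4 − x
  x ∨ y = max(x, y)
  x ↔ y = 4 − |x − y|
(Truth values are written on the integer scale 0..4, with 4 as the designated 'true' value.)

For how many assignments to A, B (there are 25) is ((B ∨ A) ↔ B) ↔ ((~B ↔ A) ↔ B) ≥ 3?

20

value 4: 11 assignments (counts)
value 3: 9 assignments (counts)
value 2: 3 assignments
value 1: 1 assignment
value 0: 1 assignment
So 20 of the 25 assignments meet the threshold.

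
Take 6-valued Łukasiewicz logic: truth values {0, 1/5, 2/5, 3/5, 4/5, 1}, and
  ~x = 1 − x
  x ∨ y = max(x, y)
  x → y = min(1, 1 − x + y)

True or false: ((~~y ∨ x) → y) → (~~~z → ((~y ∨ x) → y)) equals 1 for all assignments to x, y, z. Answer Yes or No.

Counterexample: take x = 0, y = 0, z = 0.
~y = ~0 = 1
~~y = ~1 = 0
~~y ∨ x = 0 ∨ 0 = 0
(~~y ∨ x) → y = 0 → 0 = 1
~z = ~0 = 1
~~z = ~1 = 0
~~~z = ~0 = 1
~y = ~0 = 1
~y ∨ x = 1 ∨ 0 = 1
(~y ∨ x) → y = 1 → 0 = 0
~~~z → ((~y ∨ x) → y) = 1 → 0 = 0
((~~y ∨ x) → y) → (~~~z → ((~y ∨ x) → y)) = 1 → 0 = 0
This gives 0 ≠ 1.

No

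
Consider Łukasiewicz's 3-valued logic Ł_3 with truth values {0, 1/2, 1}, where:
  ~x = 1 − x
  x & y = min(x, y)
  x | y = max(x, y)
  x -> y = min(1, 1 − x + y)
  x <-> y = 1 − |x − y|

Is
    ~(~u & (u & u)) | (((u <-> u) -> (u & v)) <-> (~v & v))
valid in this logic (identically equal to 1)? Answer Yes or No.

No

Counterexample: take u = 1/2, v = 1.
~u = ~1/2 = 1/2
u & u = 1/2 & 1/2 = 1/2
~u & (u & u) = 1/2 & 1/2 = 1/2
~(~u & (u & u)) = ~1/2 = 1/2
u <-> u = 1/2 <-> 1/2 = 1
u & v = 1/2 & 1 = 1/2
(u <-> u) -> (u & v) = 1 -> 1/2 = 1/2
~v = ~1 = 0
~v & v = 0 & 1 = 0
((u <-> u) -> (u & v)) <-> (~v & v) = 1/2 <-> 0 = 1/2
~(~u & (u & u)) | (((u <-> u) -> (u & v)) <-> (~v & v)) = 1/2 | 1/2 = 1/2
This gives 1/2 ≠ 1.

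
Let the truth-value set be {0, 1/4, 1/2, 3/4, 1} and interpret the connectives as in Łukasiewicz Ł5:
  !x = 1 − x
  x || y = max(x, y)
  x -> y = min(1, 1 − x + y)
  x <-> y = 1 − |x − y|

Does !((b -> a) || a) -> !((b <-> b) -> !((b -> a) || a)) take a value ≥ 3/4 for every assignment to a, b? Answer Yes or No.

Counterexample: take a = 0, b = 3/4.
b -> a = 3/4 -> 0 = 1/4
(b -> a) || a = 1/4 || 0 = 1/4
!((b -> a) || a) = !1/4 = 3/4
b <-> b = 3/4 <-> 3/4 = 1
(b <-> b) -> !((b -> a) || a) = 1 -> 3/4 = 3/4
!((b <-> b) -> !((b -> a) || a)) = !3/4 = 1/4
!((b -> a) || a) -> !((b <-> b) -> !((b -> a) || a)) = 3/4 -> 1/4 = 1/2
This gives 1/2, which is below 3/4.

No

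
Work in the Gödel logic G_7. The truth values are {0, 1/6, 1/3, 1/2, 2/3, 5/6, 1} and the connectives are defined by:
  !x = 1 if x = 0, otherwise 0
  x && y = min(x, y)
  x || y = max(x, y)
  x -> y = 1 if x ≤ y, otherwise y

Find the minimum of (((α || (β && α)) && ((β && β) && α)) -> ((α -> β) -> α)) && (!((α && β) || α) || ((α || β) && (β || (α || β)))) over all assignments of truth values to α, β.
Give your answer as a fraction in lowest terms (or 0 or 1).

Take α = 1/6, β = 0:
β && α = 0 && 1/6 = 0
α || (β && α) = 1/6 || 0 = 1/6
β && β = 0 && 0 = 0
(β && β) && α = 0 && 1/6 = 0
(α || (β && α)) && ((β && β) && α) = 1/6 && 0 = 0
α -> β = 1/6 -> 0 = 0
(α -> β) -> α = 0 -> 1/6 = 1
((α || (β && α)) && ((β && β) && α)) -> ((α -> β) -> α) = 0 -> 1 = 1
α && β = 1/6 && 0 = 0
(α && β) || α = 0 || 1/6 = 1/6
!((α && β) || α) = !1/6 = 0
α || β = 1/6 || 0 = 1/6
α || β = 1/6 || 0 = 1/6
β || (α || β) = 0 || 1/6 = 1/6
(α || β) && (β || (α || β)) = 1/6 && 1/6 = 1/6
!((α && β) || α) || ((α || β) && (β || (α || β))) = 0 || 1/6 = 1/6
(((α || (β && α)) && ((β && β) && α)) -> ((α -> β) -> α)) && (!((α && β) || α) || ((α || β) && (β || (α || β)))) = 1 && 1/6 = 1/6
No assignment yields a value below 1/6, so this is the minimum.

1/6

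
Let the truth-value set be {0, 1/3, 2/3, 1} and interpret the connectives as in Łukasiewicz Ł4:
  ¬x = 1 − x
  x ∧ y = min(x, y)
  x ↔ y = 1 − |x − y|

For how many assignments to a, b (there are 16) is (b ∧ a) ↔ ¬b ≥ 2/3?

a = 0, b = 0 ↦ 0  <
a = 0, b = 1/3 ↦ 1/3  <
a = 0, b = 2/3 ↦ 2/3  ≥
a = 0, b = 1 ↦ 1  ≥
a = 1/3, b = 0 ↦ 0  <
a = 1/3, b = 1/3 ↦ 2/3  ≥
a = 1/3, b = 2/3 ↦ 1  ≥
a = 1/3, b = 1 ↦ 2/3  ≥
a = 2/3, b = 0 ↦ 0  <
a = 2/3, b = 1/3 ↦ 2/3  ≥
a = 2/3, b = 2/3 ↦ 2/3  ≥
a = 2/3, b = 1 ↦ 1/3  <
a = 1, b = 0 ↦ 0  <
a = 1, b = 1/3 ↦ 2/3  ≥
a = 1, b = 2/3 ↦ 2/3  ≥
a = 1, b = 1 ↦ 0  <
So 9 of the 16 assignments meet the threshold.

9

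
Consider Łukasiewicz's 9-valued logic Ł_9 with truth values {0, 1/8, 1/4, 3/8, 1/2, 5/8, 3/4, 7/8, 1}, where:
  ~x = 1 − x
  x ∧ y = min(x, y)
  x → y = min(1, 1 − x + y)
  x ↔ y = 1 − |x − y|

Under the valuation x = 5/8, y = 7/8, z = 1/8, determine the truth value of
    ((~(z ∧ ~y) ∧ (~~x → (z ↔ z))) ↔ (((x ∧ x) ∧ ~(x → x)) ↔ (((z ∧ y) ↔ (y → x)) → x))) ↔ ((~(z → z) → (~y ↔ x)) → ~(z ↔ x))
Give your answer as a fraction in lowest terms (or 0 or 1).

~y = ~7/8 = 1/8
z ∧ ~y = 1/8 ∧ 1/8 = 1/8
~(z ∧ ~y) = ~1/8 = 7/8
~x = ~5/8 = 3/8
~~x = ~3/8 = 5/8
z ↔ z = 1/8 ↔ 1/8 = 1
~~x → (z ↔ z) = 5/8 → 1 = 1
~(z ∧ ~y) ∧ (~~x → (z ↔ z)) = 7/8 ∧ 1 = 7/8
x ∧ x = 5/8 ∧ 5/8 = 5/8
x → x = 5/8 → 5/8 = 1
~(x → x) = ~1 = 0
(x ∧ x) ∧ ~(x → x) = 5/8 ∧ 0 = 0
z ∧ y = 1/8 ∧ 7/8 = 1/8
y → x = 7/8 → 5/8 = 3/4
(z ∧ y) ↔ (y → x) = 1/8 ↔ 3/4 = 3/8
((z ∧ y) ↔ (y → x)) → x = 3/8 → 5/8 = 1
((x ∧ x) ∧ ~(x → x)) ↔ (((z ∧ y) ↔ (y → x)) → x) = 0 ↔ 1 = 0
(~(z ∧ ~y) ∧ (~~x → (z ↔ z))) ↔ (((x ∧ x) ∧ ~(x → x)) ↔ (((z ∧ y) ↔ (y → x)) → x)) = 7/8 ↔ 0 = 1/8
z → z = 1/8 → 1/8 = 1
~(z → z) = ~1 = 0
~y = ~7/8 = 1/8
~y ↔ x = 1/8 ↔ 5/8 = 1/2
~(z → z) → (~y ↔ x) = 0 → 1/2 = 1
z ↔ x = 1/8 ↔ 5/8 = 1/2
~(z ↔ x) = ~1/2 = 1/2
(~(z → z) → (~y ↔ x)) → ~(z ↔ x) = 1 → 1/2 = 1/2
((~(z ∧ ~y) ∧ (~~x → (z ↔ z))) ↔ (((x ∧ x) ∧ ~(x → x)) ↔ (((z ∧ y) ↔ (y → x)) → x))) ↔ ((~(z → z) → (~y ↔ x)) → ~(z ↔ x)) = 1/8 ↔ 1/2 = 5/8

5/8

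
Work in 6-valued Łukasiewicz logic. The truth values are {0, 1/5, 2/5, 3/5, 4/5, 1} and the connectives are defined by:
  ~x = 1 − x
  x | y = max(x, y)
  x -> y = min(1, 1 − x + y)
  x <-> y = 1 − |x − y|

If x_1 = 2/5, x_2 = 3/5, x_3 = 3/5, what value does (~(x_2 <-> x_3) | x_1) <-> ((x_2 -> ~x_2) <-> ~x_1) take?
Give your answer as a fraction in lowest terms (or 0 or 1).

3/5

x_2 <-> x_3 = 3/5 <-> 3/5 = 1
~(x_2 <-> x_3) = ~1 = 0
~(x_2 <-> x_3) | x_1 = 0 | 2/5 = 2/5
~x_2 = ~3/5 = 2/5
x_2 -> ~x_2 = 3/5 -> 2/5 = 4/5
~x_1 = ~2/5 = 3/5
(x_2 -> ~x_2) <-> ~x_1 = 4/5 <-> 3/5 = 4/5
(~(x_2 <-> x_3) | x_1) <-> ((x_2 -> ~x_2) <-> ~x_1) = 2/5 <-> 4/5 = 3/5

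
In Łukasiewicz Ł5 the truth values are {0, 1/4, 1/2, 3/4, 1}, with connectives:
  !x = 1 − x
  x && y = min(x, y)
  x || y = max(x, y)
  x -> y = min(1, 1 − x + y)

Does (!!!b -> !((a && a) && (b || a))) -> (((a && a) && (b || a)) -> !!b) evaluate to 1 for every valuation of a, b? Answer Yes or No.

At a = 3/4, b = 3/4, for instance:
!b = !3/4 = 1/4
!!b = !1/4 = 3/4
!!!b = !3/4 = 1/4
a && a = 3/4 && 3/4 = 3/4
b || a = 3/4 || 3/4 = 3/4
(a && a) && (b || a) = 3/4 && 3/4 = 3/4
!((a && a) && (b || a)) = !3/4 = 1/4
!!!b -> !((a && a) && (b || a)) = 1/4 -> 1/4 = 1
((a && a) && (b || a)) -> !!b = 3/4 -> 3/4 = 1
(!!!b -> !((a && a) && (b || a))) -> (((a && a) && (b || a)) -> !!b) = 1 -> 1 = 1
and checking the remaining 24 assignments likewise gives ≥ 1 in every case.

Yes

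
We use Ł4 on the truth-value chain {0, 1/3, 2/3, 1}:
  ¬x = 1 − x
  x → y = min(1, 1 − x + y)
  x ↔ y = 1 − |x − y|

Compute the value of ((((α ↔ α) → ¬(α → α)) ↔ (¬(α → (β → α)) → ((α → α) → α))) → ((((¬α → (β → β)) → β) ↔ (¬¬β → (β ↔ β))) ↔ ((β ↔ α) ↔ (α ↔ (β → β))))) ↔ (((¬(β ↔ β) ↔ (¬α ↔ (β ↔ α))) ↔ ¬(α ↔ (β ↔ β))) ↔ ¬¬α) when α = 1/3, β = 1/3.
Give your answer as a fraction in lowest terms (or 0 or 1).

α ↔ α = 1/3 ↔ 1/3 = 1
α → α = 1/3 → 1/3 = 1
¬(α → α) = ¬1 = 0
(α ↔ α) → ¬(α → α) = 1 → 0 = 0
β → α = 1/3 → 1/3 = 1
α → (β → α) = 1/3 → 1 = 1
¬(α → (β → α)) = ¬1 = 0
α → α = 1/3 → 1/3 = 1
(α → α) → α = 1 → 1/3 = 1/3
¬(α → (β → α)) → ((α → α) → α) = 0 → 1/3 = 1
((α ↔ α) → ¬(α → α)) ↔ (¬(α → (β → α)) → ((α → α) → α)) = 0 ↔ 1 = 0
¬α = ¬1/3 = 2/3
β → β = 1/3 → 1/3 = 1
¬α → (β → β) = 2/3 → 1 = 1
(¬α → (β → β)) → β = 1 → 1/3 = 1/3
¬β = ¬1/3 = 2/3
¬¬β = ¬2/3 = 1/3
β ↔ β = 1/3 ↔ 1/3 = 1
¬¬β → (β ↔ β) = 1/3 → 1 = 1
((¬α → (β → β)) → β) ↔ (¬¬β → (β ↔ β)) = 1/3 ↔ 1 = 1/3
β ↔ α = 1/3 ↔ 1/3 = 1
β → β = 1/3 → 1/3 = 1
α ↔ (β → β) = 1/3 ↔ 1 = 1/3
(β ↔ α) ↔ (α ↔ (β → β)) = 1 ↔ 1/3 = 1/3
(((¬α → (β → β)) → β) ↔ (¬¬β → (β ↔ β))) ↔ ((β ↔ α) ↔ (α ↔ (β → β))) = 1/3 ↔ 1/3 = 1
(((α ↔ α) → ¬(α → α)) ↔ (¬(α → (β → α)) → ((α → α) → α))) → ((((¬α → (β → β)) → β) ↔ (¬¬β → (β ↔ β))) ↔ ((β ↔ α) ↔ (α ↔ (β → β)))) = 0 → 1 = 1
β ↔ β = 1/3 ↔ 1/3 = 1
¬(β ↔ β) = ¬1 = 0
¬α = ¬1/3 = 2/3
β ↔ α = 1/3 ↔ 1/3 = 1
¬α ↔ (β ↔ α) = 2/3 ↔ 1 = 2/3
¬(β ↔ β) ↔ (¬α ↔ (β ↔ α)) = 0 ↔ 2/3 = 1/3
β ↔ β = 1/3 ↔ 1/3 = 1
α ↔ (β ↔ β) = 1/3 ↔ 1 = 1/3
¬(α ↔ (β ↔ β)) = ¬1/3 = 2/3
(¬(β ↔ β) ↔ (¬α ↔ (β ↔ α))) ↔ ¬(α ↔ (β ↔ β)) = 1/3 ↔ 2/3 = 2/3
¬α = ¬1/3 = 2/3
¬¬α = ¬2/3 = 1/3
((¬(β ↔ β) ↔ (¬α ↔ (β ↔ α))) ↔ ¬(α ↔ (β ↔ β))) ↔ ¬¬α = 2/3 ↔ 1/3 = 2/3
((((α ↔ α) → ¬(α → α)) ↔ (¬(α → (β → α)) → ((α → α) → α))) → ((((¬α → (β → β)) → β) ↔ (¬¬β → (β ↔ β))) ↔ ((β ↔ α) ↔ (α ↔ (β → β))))) ↔ (((¬(β ↔ β) ↔ (¬α ↔ (β ↔ α))) ↔ ¬(α ↔ (β ↔ β))) ↔ ¬¬α) = 1 ↔ 2/3 = 2/3

2/3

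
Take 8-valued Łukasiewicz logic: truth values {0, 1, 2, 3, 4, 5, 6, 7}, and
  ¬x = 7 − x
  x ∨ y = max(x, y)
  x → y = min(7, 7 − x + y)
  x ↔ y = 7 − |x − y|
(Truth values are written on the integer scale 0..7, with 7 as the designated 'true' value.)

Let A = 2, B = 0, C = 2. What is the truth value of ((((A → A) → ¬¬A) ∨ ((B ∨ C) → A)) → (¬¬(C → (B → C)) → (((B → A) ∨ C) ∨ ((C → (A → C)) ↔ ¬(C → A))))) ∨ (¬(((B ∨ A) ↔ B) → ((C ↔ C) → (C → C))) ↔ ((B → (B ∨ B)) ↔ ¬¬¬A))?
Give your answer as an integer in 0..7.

7

A → A = 2 → 2 = 7
¬A = ¬2 = 5
¬¬A = ¬5 = 2
(A → A) → ¬¬A = 7 → 2 = 2
B ∨ C = 0 ∨ 2 = 2
(B ∨ C) → A = 2 → 2 = 7
((A → A) → ¬¬A) ∨ ((B ∨ C) → A) = 2 ∨ 7 = 7
B → C = 0 → 2 = 7
C → (B → C) = 2 → 7 = 7
¬(C → (B → C)) = ¬7 = 0
¬¬(C → (B → C)) = ¬0 = 7
B → A = 0 → 2 = 7
(B → A) ∨ C = 7 ∨ 2 = 7
A → C = 2 → 2 = 7
C → (A → C) = 2 → 7 = 7
C → A = 2 → 2 = 7
¬(C → A) = ¬7 = 0
(C → (A → C)) ↔ ¬(C → A) = 7 ↔ 0 = 0
((B → A) ∨ C) ∨ ((C → (A → C)) ↔ ¬(C → A)) = 7 ∨ 0 = 7
¬¬(C → (B → C)) → (((B → A) ∨ C) ∨ ((C → (A → C)) ↔ ¬(C → A))) = 7 → 7 = 7
(((A → A) → ¬¬A) ∨ ((B ∨ C) → A)) → (¬¬(C → (B → C)) → (((B → A) ∨ C) ∨ ((C → (A → C)) ↔ ¬(C → A)))) = 7 → 7 = 7
B ∨ A = 0 ∨ 2 = 2
(B ∨ A) ↔ B = 2 ↔ 0 = 5
C ↔ C = 2 ↔ 2 = 7
C → C = 2 → 2 = 7
(C ↔ C) → (C → C) = 7 → 7 = 7
((B ∨ A) ↔ B) → ((C ↔ C) → (C → C)) = 5 → 7 = 7
¬(((B ∨ A) ↔ B) → ((C ↔ C) → (C → C))) = ¬7 = 0
B ∨ B = 0 ∨ 0 = 0
B → (B ∨ B) = 0 → 0 = 7
¬A = ¬2 = 5
¬¬A = ¬5 = 2
¬¬¬A = ¬2 = 5
(B → (B ∨ B)) ↔ ¬¬¬A = 7 ↔ 5 = 5
¬(((B ∨ A) ↔ B) → ((C ↔ C) → (C → C))) ↔ ((B → (B ∨ B)) ↔ ¬¬¬A) = 0 ↔ 5 = 2
((((A → A) → ¬¬A) ∨ ((B ∨ C) → A)) → (¬¬(C → (B → C)) → (((B → A) ∨ C) ∨ ((C → (A → C)) ↔ ¬(C → A))))) ∨ (¬(((B ∨ A) ↔ B) → ((C ↔ C) → (C → C))) ↔ ((B → (B ∨ B)) ↔ ¬¬¬A)) = 7 ∨ 2 = 7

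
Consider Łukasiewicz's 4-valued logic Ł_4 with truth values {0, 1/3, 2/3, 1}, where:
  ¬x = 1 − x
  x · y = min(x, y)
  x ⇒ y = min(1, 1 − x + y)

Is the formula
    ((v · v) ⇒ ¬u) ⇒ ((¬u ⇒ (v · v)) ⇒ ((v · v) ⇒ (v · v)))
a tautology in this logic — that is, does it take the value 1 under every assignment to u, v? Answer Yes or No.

u = 0, v = 0 ↦ 1
u = 0, v = 1/3 ↦ 1
u = 0, v = 2/3 ↦ 1
u = 0, v = 1 ↦ 1
u = 1/3, v = 0 ↦ 1
u = 1/3, v = 1/3 ↦ 1
u = 1/3, v = 2/3 ↦ 1
u = 1/3, v = 1 ↦ 1
u = 2/3, v = 0 ↦ 1
u = 2/3, v = 1/3 ↦ 1
u = 2/3, v = 2/3 ↦ 1
u = 2/3, v = 1 ↦ 1
u = 1, v = 0 ↦ 1
u = 1, v = 1/3 ↦ 1
u = 1, v = 2/3 ↦ 1
u = 1, v = 1 ↦ 1
Every assignment gives a value ≥ 1.

Yes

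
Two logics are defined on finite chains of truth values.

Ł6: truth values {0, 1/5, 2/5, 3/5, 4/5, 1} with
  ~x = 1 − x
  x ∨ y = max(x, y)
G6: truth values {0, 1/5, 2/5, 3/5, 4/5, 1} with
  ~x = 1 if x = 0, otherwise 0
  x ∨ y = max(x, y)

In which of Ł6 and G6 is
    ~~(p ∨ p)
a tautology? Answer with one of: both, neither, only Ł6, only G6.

neither

In Ł6: at p = 0 the value is 0 — not a tautology.
In G6: at p = 0 the value is 0 — not a tautology.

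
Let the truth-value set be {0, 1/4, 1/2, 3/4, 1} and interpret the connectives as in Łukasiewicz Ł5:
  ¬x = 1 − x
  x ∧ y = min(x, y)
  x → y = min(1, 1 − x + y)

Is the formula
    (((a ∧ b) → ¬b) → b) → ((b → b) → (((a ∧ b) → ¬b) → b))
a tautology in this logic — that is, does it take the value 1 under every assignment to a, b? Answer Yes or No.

At a = 0, b = 1/4, for instance:
a ∧ b = 0 ∧ 1/4 = 0
¬b = ¬1/4 = 3/4
(a ∧ b) → ¬b = 0 → 3/4 = 1
((a ∧ b) → ¬b) → b = 1 → 1/4 = 1/4
b → b = 1/4 → 1/4 = 1
((a ∧ b) → ¬b) → b = 1 → 1/4 = 1/4
(b → b) → (((a ∧ b) → ¬b) → b) = 1 → 1/4 = 1/4
(((a ∧ b) → ¬b) → b) → ((b → b) → (((a ∧ b) → ¬b) → b)) = 1/4 → 1/4 = 1
and checking the remaining 24 assignments likewise gives ≥ 1 in every case.

Yes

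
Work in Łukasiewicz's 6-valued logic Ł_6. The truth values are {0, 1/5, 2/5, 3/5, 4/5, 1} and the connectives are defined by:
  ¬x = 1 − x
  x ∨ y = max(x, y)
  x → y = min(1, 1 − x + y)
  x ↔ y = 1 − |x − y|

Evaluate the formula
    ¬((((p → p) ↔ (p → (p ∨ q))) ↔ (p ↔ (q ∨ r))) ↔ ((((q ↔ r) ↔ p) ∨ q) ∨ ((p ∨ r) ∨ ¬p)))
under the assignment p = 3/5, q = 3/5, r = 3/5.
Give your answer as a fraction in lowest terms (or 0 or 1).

2/5

p → p = 3/5 → 3/5 = 1
p ∨ q = 3/5 ∨ 3/5 = 3/5
p → (p ∨ q) = 3/5 → 3/5 = 1
(p → p) ↔ (p → (p ∨ q)) = 1 ↔ 1 = 1
q ∨ r = 3/5 ∨ 3/5 = 3/5
p ↔ (q ∨ r) = 3/5 ↔ 3/5 = 1
((p → p) ↔ (p → (p ∨ q))) ↔ (p ↔ (q ∨ r)) = 1 ↔ 1 = 1
q ↔ r = 3/5 ↔ 3/5 = 1
(q ↔ r) ↔ p = 1 ↔ 3/5 = 3/5
((q ↔ r) ↔ p) ∨ q = 3/5 ∨ 3/5 = 3/5
p ∨ r = 3/5 ∨ 3/5 = 3/5
¬p = ¬3/5 = 2/5
(p ∨ r) ∨ ¬p = 3/5 ∨ 2/5 = 3/5
(((q ↔ r) ↔ p) ∨ q) ∨ ((p ∨ r) ∨ ¬p) = 3/5 ∨ 3/5 = 3/5
(((p → p) ↔ (p → (p ∨ q))) ↔ (p ↔ (q ∨ r))) ↔ ((((q ↔ r) ↔ p) ∨ q) ∨ ((p ∨ r) ∨ ¬p)) = 1 ↔ 3/5 = 3/5
¬((((p → p) ↔ (p → (p ∨ q))) ↔ (p ↔ (q ∨ r))) ↔ ((((q ↔ r) ↔ p) ∨ q) ∨ ((p ∨ r) ∨ ¬p))) = ¬3/5 = 2/5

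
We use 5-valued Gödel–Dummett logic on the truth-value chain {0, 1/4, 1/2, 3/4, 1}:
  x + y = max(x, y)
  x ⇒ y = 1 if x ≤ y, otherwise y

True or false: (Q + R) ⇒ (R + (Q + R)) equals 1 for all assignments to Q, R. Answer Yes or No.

At Q = 0, R = 3/4, for instance:
Q + R = 0 + 3/4 = 3/4
R + (Q + R) = 3/4 + 3/4 = 3/4
(Q + R) ⇒ (R + (Q + R)) = 3/4 ⇒ 3/4 = 1
and checking the remaining 24 assignments likewise gives ≥ 1 in every case.

Yes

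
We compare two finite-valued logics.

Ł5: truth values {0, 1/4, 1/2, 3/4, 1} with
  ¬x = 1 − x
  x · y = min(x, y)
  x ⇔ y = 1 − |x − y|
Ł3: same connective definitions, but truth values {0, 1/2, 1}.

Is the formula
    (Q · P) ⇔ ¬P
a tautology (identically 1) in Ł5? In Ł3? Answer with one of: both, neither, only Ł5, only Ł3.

In Ł5: at P = 0, Q = 0 the value is 0 — not a tautology.
In Ł3: at P = 0, Q = 0 the value is 0 — not a tautology.

neither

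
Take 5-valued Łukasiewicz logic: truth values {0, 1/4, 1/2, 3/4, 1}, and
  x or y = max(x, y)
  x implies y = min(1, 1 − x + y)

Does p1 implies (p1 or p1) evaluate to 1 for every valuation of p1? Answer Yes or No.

p1 = 0 ↦ 1
p1 = 1/4 ↦ 1
p1 = 1/2 ↦ 1
p1 = 3/4 ↦ 1
p1 = 1 ↦ 1
Every assignment gives a value ≥ 1.

Yes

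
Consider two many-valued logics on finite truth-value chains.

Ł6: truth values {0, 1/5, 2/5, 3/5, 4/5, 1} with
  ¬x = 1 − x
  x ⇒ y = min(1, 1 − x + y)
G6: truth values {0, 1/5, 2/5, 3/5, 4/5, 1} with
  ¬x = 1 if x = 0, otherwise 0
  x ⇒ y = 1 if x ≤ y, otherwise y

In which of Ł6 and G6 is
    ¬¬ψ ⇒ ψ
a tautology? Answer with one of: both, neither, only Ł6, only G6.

only Ł6

In Ł6: every assignment gives 1 — tautology.
In G6: at ψ = 1/5 the value is 1/5 — not a tautology.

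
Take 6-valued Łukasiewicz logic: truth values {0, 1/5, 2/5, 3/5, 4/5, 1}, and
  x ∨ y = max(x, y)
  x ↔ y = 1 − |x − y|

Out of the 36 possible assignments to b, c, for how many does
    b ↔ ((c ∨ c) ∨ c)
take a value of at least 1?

value 1: 6 assignments (counts)
value 4/5: 10 assignments
value 3/5: 8 assignments
value 2/5: 6 assignments
value 1/5: 4 assignments
value 0: 2 assignments
So 6 of the 36 assignments meet the threshold.

6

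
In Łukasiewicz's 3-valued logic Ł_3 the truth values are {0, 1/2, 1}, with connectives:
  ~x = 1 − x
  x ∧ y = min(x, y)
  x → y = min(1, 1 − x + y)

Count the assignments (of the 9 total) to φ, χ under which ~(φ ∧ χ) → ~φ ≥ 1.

6

φ = 0, χ = 0 ↦ 1  ≥
φ = 0, χ = 1/2 ↦ 1  ≥
φ = 0, χ = 1 ↦ 1  ≥
φ = 1/2, χ = 0 ↦ 1/2  <
φ = 1/2, χ = 1/2 ↦ 1  ≥
φ = 1/2, χ = 1 ↦ 1  ≥
φ = 1, χ = 0 ↦ 0  <
φ = 1, χ = 1/2 ↦ 1/2  <
φ = 1, χ = 1 ↦ 1  ≥
So 6 of the 9 assignments meet the threshold.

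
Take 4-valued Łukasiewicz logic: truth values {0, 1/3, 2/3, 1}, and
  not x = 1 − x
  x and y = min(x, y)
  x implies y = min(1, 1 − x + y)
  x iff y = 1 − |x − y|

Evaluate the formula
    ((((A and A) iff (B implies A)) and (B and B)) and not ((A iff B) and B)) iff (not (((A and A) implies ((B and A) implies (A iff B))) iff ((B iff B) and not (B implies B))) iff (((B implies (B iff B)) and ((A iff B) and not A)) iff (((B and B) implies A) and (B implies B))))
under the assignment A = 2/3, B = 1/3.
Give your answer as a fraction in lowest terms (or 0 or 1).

A and A = 2/3 and 2/3 = 2/3
B implies A = 1/3 implies 2/3 = 1
(A and A) iff (B implies A) = 2/3 iff 1 = 2/3
B and B = 1/3 and 1/3 = 1/3
((A and A) iff (B implies A)) and (B and B) = 2/3 and 1/3 = 1/3
A iff B = 2/3 iff 1/3 = 2/3
(A iff B) and B = 2/3 and 1/3 = 1/3
not ((A iff B) and B) = not 1/3 = 2/3
(((A and A) iff (B implies A)) and (B and B)) and not ((A iff B) and B) = 1/3 and 2/3 = 1/3
A and A = 2/3 and 2/3 = 2/3
B and A = 1/3 and 2/3 = 1/3
A iff B = 2/3 iff 1/3 = 2/3
(B and A) implies (A iff B) = 1/3 implies 2/3 = 1
(A and A) implies ((B and A) implies (A iff B)) = 2/3 implies 1 = 1
B iff B = 1/3 iff 1/3 = 1
B implies B = 1/3 implies 1/3 = 1
not (B implies B) = not 1 = 0
(B iff B) and not (B implies B) = 1 and 0 = 0
((A and A) implies ((B and A) implies (A iff B))) iff ((B iff B) and not (B implies B)) = 1 iff 0 = 0
not (((A and A) implies ((B and A) implies (A iff B))) iff ((B iff B) and not (B implies B))) = not 0 = 1
B iff B = 1/3 iff 1/3 = 1
B implies (B iff B) = 1/3 implies 1 = 1
A iff B = 2/3 iff 1/3 = 2/3
not A = not 2/3 = 1/3
(A iff B) and not A = 2/3 and 1/3 = 1/3
(B implies (B iff B)) and ((A iff B) and not A) = 1 and 1/3 = 1/3
B and B = 1/3 and 1/3 = 1/3
(B and B) implies A = 1/3 implies 2/3 = 1
B implies B = 1/3 implies 1/3 = 1
((B and B) implies A) and (B implies B) = 1 and 1 = 1
((B implies (B iff B)) and ((A iff B) and not A)) iff (((B and B) implies A) and (B implies B)) = 1/3 iff 1 = 1/3
not (((A and A) implies ((B and A) implies (A iff B))) iff ((B iff B) and not (B implies B))) iff (((B implies (B iff B)) and ((A iff B) and not A)) iff (((B and B) implies A) and (B implies B))) = 1 iff 1/3 = 1/3
((((A and A) iff (B implies A)) and (B and B)) and not ((A iff B) and B)) iff (not (((A and A) implies ((B and A) implies (A iff B))) iff ((B iff B) and not (B implies B))) iff (((B implies (B iff B)) and ((A iff B) and not A)) iff (((B and B) implies A) and (B implies B)))) = 1/3 iff 1/3 = 1

1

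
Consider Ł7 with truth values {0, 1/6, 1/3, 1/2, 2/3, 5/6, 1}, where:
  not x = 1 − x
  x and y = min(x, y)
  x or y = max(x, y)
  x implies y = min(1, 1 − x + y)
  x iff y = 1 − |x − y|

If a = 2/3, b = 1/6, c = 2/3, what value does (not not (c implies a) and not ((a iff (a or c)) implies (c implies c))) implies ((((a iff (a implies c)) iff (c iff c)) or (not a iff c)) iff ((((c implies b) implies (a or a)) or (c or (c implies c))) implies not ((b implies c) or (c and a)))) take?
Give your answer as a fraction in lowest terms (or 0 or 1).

1

c implies a = 2/3 implies 2/3 = 1
not (c implies a) = not 1 = 0
not not (c implies a) = not 0 = 1
a or c = 2/3 or 2/3 = 2/3
a iff (a or c) = 2/3 iff 2/3 = 1
c implies c = 2/3 implies 2/3 = 1
(a iff (a or c)) implies (c implies c) = 1 implies 1 = 1
not ((a iff (a or c)) implies (c implies c)) = not 1 = 0
not not (c implies a) and not ((a iff (a or c)) implies (c implies c)) = 1 and 0 = 0
a implies c = 2/3 implies 2/3 = 1
a iff (a implies c) = 2/3 iff 1 = 2/3
c iff c = 2/3 iff 2/3 = 1
(a iff (a implies c)) iff (c iff c) = 2/3 iff 1 = 2/3
not a = not 2/3 = 1/3
not a iff c = 1/3 iff 2/3 = 2/3
((a iff (a implies c)) iff (c iff c)) or (not a iff c) = 2/3 or 2/3 = 2/3
c implies b = 2/3 implies 1/6 = 1/2
a or a = 2/3 or 2/3 = 2/3
(c implies b) implies (a or a) = 1/2 implies 2/3 = 1
c implies c = 2/3 implies 2/3 = 1
c or (c implies c) = 2/3 or 1 = 1
((c implies b) implies (a or a)) or (c or (c implies c)) = 1 or 1 = 1
b implies c = 1/6 implies 2/3 = 1
c and a = 2/3 and 2/3 = 2/3
(b implies c) or (c and a) = 1 or 2/3 = 1
not ((b implies c) or (c and a)) = not 1 = 0
(((c implies b) implies (a or a)) or (c or (c implies c))) implies not ((b implies c) or (c and a)) = 1 implies 0 = 0
(((a iff (a implies c)) iff (c iff c)) or (not a iff c)) iff ((((c implies b) implies (a or a)) or (c or (c implies c))) implies not ((b implies c) or (c and a))) = 2/3 iff 0 = 1/3
(not not (c implies a) and not ((a iff (a or c)) implies (c implies c))) implies ((((a iff (a implies c)) iff (c iff c)) or (not a iff c)) iff ((((c implies b) implies (a or a)) or (c or (c implies c))) implies not ((b implies c) or (c and a)))) = 0 implies 1/3 = 1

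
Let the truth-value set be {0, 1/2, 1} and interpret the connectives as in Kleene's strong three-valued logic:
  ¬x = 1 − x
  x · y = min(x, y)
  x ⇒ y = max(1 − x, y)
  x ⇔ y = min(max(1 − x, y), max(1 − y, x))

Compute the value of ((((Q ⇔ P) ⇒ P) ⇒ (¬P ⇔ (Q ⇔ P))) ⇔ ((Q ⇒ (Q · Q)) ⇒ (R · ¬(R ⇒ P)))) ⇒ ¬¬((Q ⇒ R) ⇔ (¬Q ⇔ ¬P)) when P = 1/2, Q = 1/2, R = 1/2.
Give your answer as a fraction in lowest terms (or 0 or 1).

Q ⇔ P = 1/2 ⇔ 1/2 = 1/2
(Q ⇔ P) ⇒ P = 1/2 ⇒ 1/2 = 1/2
¬P = ¬1/2 = 1/2
Q ⇔ P = 1/2 ⇔ 1/2 = 1/2
¬P ⇔ (Q ⇔ P) = 1/2 ⇔ 1/2 = 1/2
((Q ⇔ P) ⇒ P) ⇒ (¬P ⇔ (Q ⇔ P)) = 1/2 ⇒ 1/2 = 1/2
Q · Q = 1/2 · 1/2 = 1/2
Q ⇒ (Q · Q) = 1/2 ⇒ 1/2 = 1/2
R ⇒ P = 1/2 ⇒ 1/2 = 1/2
¬(R ⇒ P) = ¬1/2 = 1/2
R · ¬(R ⇒ P) = 1/2 · 1/2 = 1/2
(Q ⇒ (Q · Q)) ⇒ (R · ¬(R ⇒ P)) = 1/2 ⇒ 1/2 = 1/2
(((Q ⇔ P) ⇒ P) ⇒ (¬P ⇔ (Q ⇔ P))) ⇔ ((Q ⇒ (Q · Q)) ⇒ (R · ¬(R ⇒ P))) = 1/2 ⇔ 1/2 = 1/2
Q ⇒ R = 1/2 ⇒ 1/2 = 1/2
¬Q = ¬1/2 = 1/2
¬P = ¬1/2 = 1/2
¬Q ⇔ ¬P = 1/2 ⇔ 1/2 = 1/2
(Q ⇒ R) ⇔ (¬Q ⇔ ¬P) = 1/2 ⇔ 1/2 = 1/2
¬((Q ⇒ R) ⇔ (¬Q ⇔ ¬P)) = ¬1/2 = 1/2
¬¬((Q ⇒ R) ⇔ (¬Q ⇔ ¬P)) = ¬1/2 = 1/2
((((Q ⇔ P) ⇒ P) ⇒ (¬P ⇔ (Q ⇔ P))) ⇔ ((Q ⇒ (Q · Q)) ⇒ (R · ¬(R ⇒ P)))) ⇒ ¬¬((Q ⇒ R) ⇔ (¬Q ⇔ ¬P)) = 1/2 ⇒ 1/2 = 1/2

1/2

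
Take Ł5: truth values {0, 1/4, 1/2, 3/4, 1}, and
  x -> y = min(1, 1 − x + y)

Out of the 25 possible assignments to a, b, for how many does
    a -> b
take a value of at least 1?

15

value 1: 15 assignments (counts)
value 3/4: 4 assignments
value 1/2: 3 assignments
value 1/4: 2 assignments
value 0: 1 assignment
So 15 of the 25 assignments meet the threshold.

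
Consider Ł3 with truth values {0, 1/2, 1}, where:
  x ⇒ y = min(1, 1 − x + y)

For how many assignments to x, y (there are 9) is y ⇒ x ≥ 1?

x = 0, y = 0 ↦ 1  ≥
x = 0, y = 1/2 ↦ 1/2  <
x = 0, y = 1 ↦ 0  <
x = 1/2, y = 0 ↦ 1  ≥
x = 1/2, y = 1/2 ↦ 1  ≥
x = 1/2, y = 1 ↦ 1/2  <
x = 1, y = 0 ↦ 1  ≥
x = 1, y = 1/2 ↦ 1  ≥
x = 1, y = 1 ↦ 1  ≥
So 6 of the 9 assignments meet the threshold.

6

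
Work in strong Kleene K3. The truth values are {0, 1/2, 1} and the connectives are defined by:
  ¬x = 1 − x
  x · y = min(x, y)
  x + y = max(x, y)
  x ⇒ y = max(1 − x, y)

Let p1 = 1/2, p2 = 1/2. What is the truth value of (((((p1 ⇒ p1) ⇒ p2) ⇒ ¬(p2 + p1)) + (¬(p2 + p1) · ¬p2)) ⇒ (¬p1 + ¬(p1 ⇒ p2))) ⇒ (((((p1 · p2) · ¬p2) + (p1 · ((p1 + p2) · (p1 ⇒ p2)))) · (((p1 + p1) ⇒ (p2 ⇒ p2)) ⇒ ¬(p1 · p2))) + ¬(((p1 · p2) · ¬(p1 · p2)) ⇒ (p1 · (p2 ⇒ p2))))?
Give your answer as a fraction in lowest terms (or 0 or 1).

p1 ⇒ p1 = 1/2 ⇒ 1/2 = 1/2
(p1 ⇒ p1) ⇒ p2 = 1/2 ⇒ 1/2 = 1/2
p2 + p1 = 1/2 + 1/2 = 1/2
¬(p2 + p1) = ¬1/2 = 1/2
((p1 ⇒ p1) ⇒ p2) ⇒ ¬(p2 + p1) = 1/2 ⇒ 1/2 = 1/2
p2 + p1 = 1/2 + 1/2 = 1/2
¬(p2 + p1) = ¬1/2 = 1/2
¬p2 = ¬1/2 = 1/2
¬(p2 + p1) · ¬p2 = 1/2 · 1/2 = 1/2
(((p1 ⇒ p1) ⇒ p2) ⇒ ¬(p2 + p1)) + (¬(p2 + p1) · ¬p2) = 1/2 + 1/2 = 1/2
¬p1 = ¬1/2 = 1/2
p1 ⇒ p2 = 1/2 ⇒ 1/2 = 1/2
¬(p1 ⇒ p2) = ¬1/2 = 1/2
¬p1 + ¬(p1 ⇒ p2) = 1/2 + 1/2 = 1/2
((((p1 ⇒ p1) ⇒ p2) ⇒ ¬(p2 + p1)) + (¬(p2 + p1) · ¬p2)) ⇒ (¬p1 + ¬(p1 ⇒ p2)) = 1/2 ⇒ 1/2 = 1/2
p1 · p2 = 1/2 · 1/2 = 1/2
¬p2 = ¬1/2 = 1/2
(p1 · p2) · ¬p2 = 1/2 · 1/2 = 1/2
p1 + p2 = 1/2 + 1/2 = 1/2
p1 ⇒ p2 = 1/2 ⇒ 1/2 = 1/2
(p1 + p2) · (p1 ⇒ p2) = 1/2 · 1/2 = 1/2
p1 · ((p1 + p2) · (p1 ⇒ p2)) = 1/2 · 1/2 = 1/2
((p1 · p2) · ¬p2) + (p1 · ((p1 + p2) · (p1 ⇒ p2))) = 1/2 + 1/2 = 1/2
p1 + p1 = 1/2 + 1/2 = 1/2
p2 ⇒ p2 = 1/2 ⇒ 1/2 = 1/2
(p1 + p1) ⇒ (p2 ⇒ p2) = 1/2 ⇒ 1/2 = 1/2
p1 · p2 = 1/2 · 1/2 = 1/2
¬(p1 · p2) = ¬1/2 = 1/2
((p1 + p1) ⇒ (p2 ⇒ p2)) ⇒ ¬(p1 · p2) = 1/2 ⇒ 1/2 = 1/2
(((p1 · p2) · ¬p2) + (p1 · ((p1 + p2) · (p1 ⇒ p2)))) · (((p1 + p1) ⇒ (p2 ⇒ p2)) ⇒ ¬(p1 · p2)) = 1/2 · 1/2 = 1/2
p1 · p2 = 1/2 · 1/2 = 1/2
p1 · p2 = 1/2 · 1/2 = 1/2
¬(p1 · p2) = ¬1/2 = 1/2
(p1 · p2) · ¬(p1 · p2) = 1/2 · 1/2 = 1/2
p2 ⇒ p2 = 1/2 ⇒ 1/2 = 1/2
p1 · (p2 ⇒ p2) = 1/2 · 1/2 = 1/2
((p1 · p2) · ¬(p1 · p2)) ⇒ (p1 · (p2 ⇒ p2)) = 1/2 ⇒ 1/2 = 1/2
¬(((p1 · p2) · ¬(p1 · p2)) ⇒ (p1 · (p2 ⇒ p2))) = ¬1/2 = 1/2
((((p1 · p2) · ¬p2) + (p1 · ((p1 + p2) · (p1 ⇒ p2)))) · (((p1 + p1) ⇒ (p2 ⇒ p2)) ⇒ ¬(p1 · p2))) + ¬(((p1 · p2) · ¬(p1 · p2)) ⇒ (p1 · (p2 ⇒ p2))) = 1/2 + 1/2 = 1/2
(((((p1 ⇒ p1) ⇒ p2) ⇒ ¬(p2 + p1)) + (¬(p2 + p1) · ¬p2)) ⇒ (¬p1 + ¬(p1 ⇒ p2))) ⇒ (((((p1 · p2) · ¬p2) + (p1 · ((p1 + p2) · (p1 ⇒ p2)))) · (((p1 + p1) ⇒ (p2 ⇒ p2)) ⇒ ¬(p1 · p2))) + ¬(((p1 · p2) · ¬(p1 · p2)) ⇒ (p1 · (p2 ⇒ p2)))) = 1/2 ⇒ 1/2 = 1/2

1/2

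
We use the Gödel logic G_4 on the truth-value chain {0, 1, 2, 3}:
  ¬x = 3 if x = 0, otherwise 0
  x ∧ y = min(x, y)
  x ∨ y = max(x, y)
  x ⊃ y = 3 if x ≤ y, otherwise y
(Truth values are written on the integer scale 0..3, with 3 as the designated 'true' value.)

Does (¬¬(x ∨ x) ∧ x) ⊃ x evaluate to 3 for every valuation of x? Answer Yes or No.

x = 0 ↦ 3
x = 1 ↦ 3
x = 2 ↦ 3
x = 3 ↦ 3
Every assignment gives a value ≥ 3.

Yes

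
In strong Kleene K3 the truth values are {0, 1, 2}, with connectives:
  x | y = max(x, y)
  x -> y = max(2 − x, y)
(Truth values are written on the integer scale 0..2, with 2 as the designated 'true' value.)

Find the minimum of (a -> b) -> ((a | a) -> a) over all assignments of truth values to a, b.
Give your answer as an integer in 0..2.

Take a = 1, b = 0:
a -> b = 1 -> 0 = 1
a | a = 1 | 1 = 1
(a | a) -> a = 1 -> 1 = 1
(a -> b) -> ((a | a) -> a) = 1 -> 1 = 1
No assignment yields a value below 1, so this is the minimum.

1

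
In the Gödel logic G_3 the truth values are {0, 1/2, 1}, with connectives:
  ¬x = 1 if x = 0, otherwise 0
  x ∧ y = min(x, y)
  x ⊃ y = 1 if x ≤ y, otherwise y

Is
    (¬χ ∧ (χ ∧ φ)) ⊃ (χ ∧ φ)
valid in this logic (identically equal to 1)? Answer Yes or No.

Yes

φ = 0, χ = 0 ↦ 1
φ = 0, χ = 1/2 ↦ 1
φ = 0, χ = 1 ↦ 1
φ = 1/2, χ = 0 ↦ 1
φ = 1/2, χ = 1/2 ↦ 1
φ = 1/2, χ = 1 ↦ 1
φ = 1, χ = 0 ↦ 1
φ = 1, χ = 1/2 ↦ 1
φ = 1, χ = 1 ↦ 1
Every assignment gives a value ≥ 1.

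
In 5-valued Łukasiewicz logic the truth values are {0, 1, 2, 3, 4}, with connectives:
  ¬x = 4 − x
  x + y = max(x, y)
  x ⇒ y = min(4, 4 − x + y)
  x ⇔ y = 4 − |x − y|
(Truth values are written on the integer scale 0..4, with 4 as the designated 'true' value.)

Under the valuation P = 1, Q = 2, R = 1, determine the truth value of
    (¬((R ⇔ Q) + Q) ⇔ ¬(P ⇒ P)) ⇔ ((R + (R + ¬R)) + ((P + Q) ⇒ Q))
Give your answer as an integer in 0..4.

3

R ⇔ Q = 1 ⇔ 2 = 3
(R ⇔ Q) + Q = 3 + 2 = 3
¬((R ⇔ Q) + Q) = ¬3 = 1
P ⇒ P = 1 ⇒ 1 = 4
¬(P ⇒ P) = ¬4 = 0
¬((R ⇔ Q) + Q) ⇔ ¬(P ⇒ P) = 1 ⇔ 0 = 3
¬R = ¬1 = 3
R + ¬R = 1 + 3 = 3
R + (R + ¬R) = 1 + 3 = 3
P + Q = 1 + 2 = 2
(P + Q) ⇒ Q = 2 ⇒ 2 = 4
(R + (R + ¬R)) + ((P + Q) ⇒ Q) = 3 + 4 = 4
(¬((R ⇔ Q) + Q) ⇔ ¬(P ⇒ P)) ⇔ ((R + (R + ¬R)) + ((P + Q) ⇒ Q)) = 3 ⇔ 4 = 3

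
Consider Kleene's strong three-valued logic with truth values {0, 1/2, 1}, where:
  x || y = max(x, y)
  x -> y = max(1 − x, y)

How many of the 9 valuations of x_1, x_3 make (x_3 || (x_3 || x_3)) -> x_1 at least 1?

x_1 = 0, x_3 = 0 ↦ 1  ≥
x_1 = 0, x_3 = 1/2 ↦ 1/2  <
x_1 = 0, x_3 = 1 ↦ 0  <
x_1 = 1/2, x_3 = 0 ↦ 1  ≥
x_1 = 1/2, x_3 = 1/2 ↦ 1/2  <
x_1 = 1/2, x_3 = 1 ↦ 1/2  <
x_1 = 1, x_3 = 0 ↦ 1  ≥
x_1 = 1, x_3 = 1/2 ↦ 1  ≥
x_1 = 1, x_3 = 1 ↦ 1  ≥
So 5 of the 9 assignments meet the threshold.

5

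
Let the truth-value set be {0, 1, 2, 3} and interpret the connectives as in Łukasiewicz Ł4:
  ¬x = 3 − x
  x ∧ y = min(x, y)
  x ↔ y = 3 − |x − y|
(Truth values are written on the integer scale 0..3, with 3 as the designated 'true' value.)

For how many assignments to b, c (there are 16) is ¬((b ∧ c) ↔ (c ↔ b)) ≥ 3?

b = 0, c = 0 ↦ 3  ≥
b = 0, c = 1 ↦ 2  <
b = 0, c = 2 ↦ 1  <
b = 0, c = 3 ↦ 0  <
b = 1, c = 0 ↦ 2  <
b = 1, c = 1 ↦ 2  <
b = 1, c = 2 ↦ 1  <
b = 1, c = 3 ↦ 0  <
b = 2, c = 0 ↦ 1  <
b = 2, c = 1 ↦ 1  <
b = 2, c = 2 ↦ 1  <
b = 2, c = 3 ↦ 0  <
b = 3, c = 0 ↦ 0  <
b = 3, c = 1 ↦ 0  <
b = 3, c = 2 ↦ 0  <
b = 3, c = 3 ↦ 0  <
So 1 of the 16 assignments meets the threshold.

1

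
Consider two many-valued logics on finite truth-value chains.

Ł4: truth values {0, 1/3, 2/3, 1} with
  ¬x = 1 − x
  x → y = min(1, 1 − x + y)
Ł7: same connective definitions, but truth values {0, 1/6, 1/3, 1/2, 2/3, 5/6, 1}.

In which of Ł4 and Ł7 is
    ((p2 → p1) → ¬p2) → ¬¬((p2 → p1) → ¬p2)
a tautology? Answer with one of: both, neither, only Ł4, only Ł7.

In Ł4: every assignment gives 1 — tautology.
In Ł7: every assignment gives 1 — tautology.

both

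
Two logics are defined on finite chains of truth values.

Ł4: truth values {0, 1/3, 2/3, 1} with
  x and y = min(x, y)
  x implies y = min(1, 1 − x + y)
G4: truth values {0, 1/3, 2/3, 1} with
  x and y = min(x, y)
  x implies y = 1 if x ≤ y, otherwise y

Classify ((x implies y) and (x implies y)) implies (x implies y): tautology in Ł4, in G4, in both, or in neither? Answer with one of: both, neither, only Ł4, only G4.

both

In Ł4: every assignment gives 1 — tautology.
In G4: every assignment gives 1 — tautology.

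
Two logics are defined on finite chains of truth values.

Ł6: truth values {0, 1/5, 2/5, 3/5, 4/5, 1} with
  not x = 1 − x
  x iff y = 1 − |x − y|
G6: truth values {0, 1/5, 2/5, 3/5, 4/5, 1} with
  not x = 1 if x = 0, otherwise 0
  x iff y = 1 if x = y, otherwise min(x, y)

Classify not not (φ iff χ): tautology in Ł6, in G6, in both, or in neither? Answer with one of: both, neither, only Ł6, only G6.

In Ł6: at φ = 0, χ = 1/5 the value is 4/5 — not a tautology.
In G6: at φ = 0, χ = 1/5 the value is 0 — not a tautology.

neither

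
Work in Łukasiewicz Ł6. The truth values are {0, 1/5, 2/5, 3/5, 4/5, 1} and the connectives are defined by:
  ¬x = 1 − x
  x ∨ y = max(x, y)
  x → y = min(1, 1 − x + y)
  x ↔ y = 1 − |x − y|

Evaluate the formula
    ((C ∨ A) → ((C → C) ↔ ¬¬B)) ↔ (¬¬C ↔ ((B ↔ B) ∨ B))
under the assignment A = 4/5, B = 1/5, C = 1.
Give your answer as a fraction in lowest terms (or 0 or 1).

C ∨ A = 1 ∨ 4/5 = 1
C → C = 1 → 1 = 1
¬B = ¬1/5 = 4/5
¬¬B = ¬4/5 = 1/5
(C → C) ↔ ¬¬B = 1 ↔ 1/5 = 1/5
(C ∨ A) → ((C → C) ↔ ¬¬B) = 1 → 1/5 = 1/5
¬C = ¬1 = 0
¬¬C = ¬0 = 1
B ↔ B = 1/5 ↔ 1/5 = 1
(B ↔ B) ∨ B = 1 ∨ 1/5 = 1
¬¬C ↔ ((B ↔ B) ∨ B) = 1 ↔ 1 = 1
((C ∨ A) → ((C → C) ↔ ¬¬B)) ↔ (¬¬C ↔ ((B ↔ B) ∨ B)) = 1/5 ↔ 1 = 1/5

1/5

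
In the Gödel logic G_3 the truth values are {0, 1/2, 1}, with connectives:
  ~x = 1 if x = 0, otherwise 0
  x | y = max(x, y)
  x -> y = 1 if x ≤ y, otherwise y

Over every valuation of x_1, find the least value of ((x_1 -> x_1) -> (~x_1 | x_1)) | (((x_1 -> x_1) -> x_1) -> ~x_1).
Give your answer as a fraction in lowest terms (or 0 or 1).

1/2

Take x_1 = 1/2:
x_1 -> x_1 = 1/2 -> 1/2 = 1
~x_1 = ~1/2 = 0
~x_1 | x_1 = 0 | 1/2 = 1/2
(x_1 -> x_1) -> (~x_1 | x_1) = 1 -> 1/2 = 1/2
x_1 -> x_1 = 1/2 -> 1/2 = 1
(x_1 -> x_1) -> x_1 = 1 -> 1/2 = 1/2
~x_1 = ~1/2 = 0
((x_1 -> x_1) -> x_1) -> ~x_1 = 1/2 -> 0 = 0
((x_1 -> x_1) -> (~x_1 | x_1)) | (((x_1 -> x_1) -> x_1) -> ~x_1) = 1/2 | 0 = 1/2
No assignment yields a value below 1/2, so this is the minimum.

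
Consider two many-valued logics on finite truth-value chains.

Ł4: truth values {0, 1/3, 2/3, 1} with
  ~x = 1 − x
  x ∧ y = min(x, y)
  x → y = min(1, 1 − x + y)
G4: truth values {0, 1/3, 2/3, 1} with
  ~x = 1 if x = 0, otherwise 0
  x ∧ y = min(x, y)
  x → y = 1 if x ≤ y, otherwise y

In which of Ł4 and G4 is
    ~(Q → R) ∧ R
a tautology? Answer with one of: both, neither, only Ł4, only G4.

neither

In Ł4: at Q = 0, R = 0 the value is 0 — not a tautology.
In G4: at Q = 0, R = 0 the value is 0 — not a tautology.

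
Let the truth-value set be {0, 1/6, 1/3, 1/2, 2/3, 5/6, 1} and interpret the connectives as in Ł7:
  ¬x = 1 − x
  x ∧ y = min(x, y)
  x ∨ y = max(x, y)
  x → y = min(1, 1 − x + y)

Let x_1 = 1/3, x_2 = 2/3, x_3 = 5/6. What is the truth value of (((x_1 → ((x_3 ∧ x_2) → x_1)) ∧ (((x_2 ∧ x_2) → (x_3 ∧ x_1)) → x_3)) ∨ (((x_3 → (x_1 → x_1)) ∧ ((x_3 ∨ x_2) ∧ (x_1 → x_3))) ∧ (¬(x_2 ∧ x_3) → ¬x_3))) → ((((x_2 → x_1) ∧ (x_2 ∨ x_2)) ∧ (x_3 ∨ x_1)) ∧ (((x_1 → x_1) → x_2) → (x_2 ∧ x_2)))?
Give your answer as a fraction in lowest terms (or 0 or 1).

2/3

x_3 ∧ x_2 = 5/6 ∧ 2/3 = 2/3
(x_3 ∧ x_2) → x_1 = 2/3 → 1/3 = 2/3
x_1 → ((x_3 ∧ x_2) → x_1) = 1/3 → 2/3 = 1
x_2 ∧ x_2 = 2/3 ∧ 2/3 = 2/3
x_3 ∧ x_1 = 5/6 ∧ 1/3 = 1/3
(x_2 ∧ x_2) → (x_3 ∧ x_1) = 2/3 → 1/3 = 2/3
((x_2 ∧ x_2) → (x_3 ∧ x_1)) → x_3 = 2/3 → 5/6 = 1
(x_1 → ((x_3 ∧ x_2) → x_1)) ∧ (((x_2 ∧ x_2) → (x_3 ∧ x_1)) → x_3) = 1 ∧ 1 = 1
x_1 → x_1 = 1/3 → 1/3 = 1
x_3 → (x_1 → x_1) = 5/6 → 1 = 1
x_3 ∨ x_2 = 5/6 ∨ 2/3 = 5/6
x_1 → x_3 = 1/3 → 5/6 = 1
(x_3 ∨ x_2) ∧ (x_1 → x_3) = 5/6 ∧ 1 = 5/6
(x_3 → (x_1 → x_1)) ∧ ((x_3 ∨ x_2) ∧ (x_1 → x_3)) = 1 ∧ 5/6 = 5/6
x_2 ∧ x_3 = 2/3 ∧ 5/6 = 2/3
¬(x_2 ∧ x_3) = ¬2/3 = 1/3
¬x_3 = ¬5/6 = 1/6
¬(x_2 ∧ x_3) → ¬x_3 = 1/3 → 1/6 = 5/6
((x_3 → (x_1 → x_1)) ∧ ((x_3 ∨ x_2) ∧ (x_1 → x_3))) ∧ (¬(x_2 ∧ x_3) → ¬x_3) = 5/6 ∧ 5/6 = 5/6
((x_1 → ((x_3 ∧ x_2) → x_1)) ∧ (((x_2 ∧ x_2) → (x_3 ∧ x_1)) → x_3)) ∨ (((x_3 → (x_1 → x_1)) ∧ ((x_3 ∨ x_2) ∧ (x_1 → x_3))) ∧ (¬(x_2 ∧ x_3) → ¬x_3)) = 1 ∨ 5/6 = 1
x_2 → x_1 = 2/3 → 1/3 = 2/3
x_2 ∨ x_2 = 2/3 ∨ 2/3 = 2/3
(x_2 → x_1) ∧ (x_2 ∨ x_2) = 2/3 ∧ 2/3 = 2/3
x_3 ∨ x_1 = 5/6 ∨ 1/3 = 5/6
((x_2 → x_1) ∧ (x_2 ∨ x_2)) ∧ (x_3 ∨ x_1) = 2/3 ∧ 5/6 = 2/3
x_1 → x_1 = 1/3 → 1/3 = 1
(x_1 → x_1) → x_2 = 1 → 2/3 = 2/3
x_2 ∧ x_2 = 2/3 ∧ 2/3 = 2/3
((x_1 → x_1) → x_2) → (x_2 ∧ x_2) = 2/3 → 2/3 = 1
(((x_2 → x_1) ∧ (x_2 ∨ x_2)) ∧ (x_3 ∨ x_1)) ∧ (((x_1 → x_1) → x_2) → (x_2 ∧ x_2)) = 2/3 ∧ 1 = 2/3
(((x_1 → ((x_3 ∧ x_2) → x_1)) ∧ (((x_2 ∧ x_2) → (x_3 ∧ x_1)) → x_3)) ∨ (((x_3 → (x_1 → x_1)) ∧ ((x_3 ∨ x_2) ∧ (x_1 → x_3))) ∧ (¬(x_2 ∧ x_3) → ¬x_3))) → ((((x_2 → x_1) ∧ (x_2 ∨ x_2)) ∧ (x_3 ∨ x_1)) ∧ (((x_1 → x_1) → x_2) → (x_2 ∧ x_2))) = 1 → 2/3 = 2/3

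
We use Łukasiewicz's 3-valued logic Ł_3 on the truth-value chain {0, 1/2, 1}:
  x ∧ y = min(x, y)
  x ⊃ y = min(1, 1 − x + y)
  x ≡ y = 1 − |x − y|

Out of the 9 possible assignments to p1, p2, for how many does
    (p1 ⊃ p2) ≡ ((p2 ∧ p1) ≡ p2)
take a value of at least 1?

p1 = 0, p2 = 0 ↦ 1  ≥
p1 = 0, p2 = 1/2 ↦ 1/2  <
p1 = 0, p2 = 1 ↦ 0  <
p1 = 1/2, p2 = 0 ↦ 1/2  <
p1 = 1/2, p2 = 1/2 ↦ 1  ≥
p1 = 1/2, p2 = 1 ↦ 1/2  <
p1 = 1, p2 = 0 ↦ 0  <
p1 = 1, p2 = 1/2 ↦ 1/2  <
p1 = 1, p2 = 1 ↦ 1  ≥
So 3 of the 9 assignments meet the threshold.

3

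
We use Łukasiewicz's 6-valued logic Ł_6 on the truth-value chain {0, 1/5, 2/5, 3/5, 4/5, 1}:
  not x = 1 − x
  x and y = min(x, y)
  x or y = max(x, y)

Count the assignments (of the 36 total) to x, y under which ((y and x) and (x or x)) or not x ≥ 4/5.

value 1: 7 assignments (counts)
value 4/5: 9 assignments (counts)
value 3/5: 11 assignments
value 2/5: 5 assignments
value 1/5: 3 assignments
value 0: 1 assignment
So 16 of the 36 assignments meet the threshold.

16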